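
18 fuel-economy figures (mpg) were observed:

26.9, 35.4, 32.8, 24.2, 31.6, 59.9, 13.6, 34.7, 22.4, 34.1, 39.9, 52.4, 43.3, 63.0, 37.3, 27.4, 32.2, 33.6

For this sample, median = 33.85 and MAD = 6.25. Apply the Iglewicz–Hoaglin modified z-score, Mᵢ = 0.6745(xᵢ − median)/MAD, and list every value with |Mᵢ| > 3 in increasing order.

|Mᵢ| > 3 ⇔ |xᵢ − 33.85| > 3·6.25/0.6745 = 27.80.
So outliers lie outside [6.05, 61.65].
63.0: M = 3.15 → outlier.

63.0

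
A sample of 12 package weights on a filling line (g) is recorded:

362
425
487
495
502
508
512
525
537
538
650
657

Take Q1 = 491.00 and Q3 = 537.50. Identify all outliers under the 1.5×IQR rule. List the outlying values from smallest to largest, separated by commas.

362, 650, 657

IQR = Q3 − Q1 = 537.50 − 491.00 = 46.50.
Lower fence = Q1 − 1.5·IQR = 491.00 − 69.75 = 421.25.
Upper fence = Q3 + 1.5·IQR = 537.50 + 69.75 = 607.25.
362 < 421.25 → outlier.
650 > 607.25 → outlier.
657 > 607.25 → outlier.
All remaining values lie within [421.25, 607.25].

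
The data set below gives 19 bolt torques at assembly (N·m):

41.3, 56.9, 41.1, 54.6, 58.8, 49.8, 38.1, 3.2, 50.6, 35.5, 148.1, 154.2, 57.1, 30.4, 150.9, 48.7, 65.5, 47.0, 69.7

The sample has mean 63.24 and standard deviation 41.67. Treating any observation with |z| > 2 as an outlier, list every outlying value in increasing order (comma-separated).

148.1, 150.9, 154.2

Cutoffs at x̄ ± 2s: 63.24 ± 2·41.67 = [-20.10, 146.58].
148.1: z = 2.04, |z| > 2 → outlier.
150.9: z = 2.10, |z| > 2 → outlier.
154.2: z = 2.18, |z| > 2 → outlier.
Every other value lies within [-20.10, 146.58].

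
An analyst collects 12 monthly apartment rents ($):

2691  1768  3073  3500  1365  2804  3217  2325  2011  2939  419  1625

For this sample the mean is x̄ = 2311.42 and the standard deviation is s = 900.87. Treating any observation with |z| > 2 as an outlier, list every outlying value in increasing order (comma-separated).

419

Cutoffs at x̄ ± 2s: 2311.42 ± 2·900.87 = [509.68, 4113.16].
419: z = -2.10, |z| > 2 → outlier.
Every other value lies within [509.68, 4113.16].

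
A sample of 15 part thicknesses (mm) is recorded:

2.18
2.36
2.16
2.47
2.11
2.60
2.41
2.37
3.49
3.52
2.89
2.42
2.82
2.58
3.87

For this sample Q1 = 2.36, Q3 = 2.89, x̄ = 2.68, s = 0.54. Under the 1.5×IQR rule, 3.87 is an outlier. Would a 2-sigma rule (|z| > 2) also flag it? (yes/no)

yes

z = (3.87 − 2.68) / 0.54 = 2.20.
|z| = 2.20 > 2.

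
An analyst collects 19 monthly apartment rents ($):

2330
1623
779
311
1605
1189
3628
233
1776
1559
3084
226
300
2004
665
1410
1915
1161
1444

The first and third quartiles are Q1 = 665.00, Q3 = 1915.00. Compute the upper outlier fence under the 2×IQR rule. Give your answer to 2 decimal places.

4415.00

IQR = Q3 − Q1 = 1915.00 − 665.00 = 1250.00.
Lower fence = Q1 − 2·IQR = 665.00 − 2500.00 = -1835.00.
Upper fence = Q3 + 2·IQR = 1915.00 + 2500.00 = 4415.00.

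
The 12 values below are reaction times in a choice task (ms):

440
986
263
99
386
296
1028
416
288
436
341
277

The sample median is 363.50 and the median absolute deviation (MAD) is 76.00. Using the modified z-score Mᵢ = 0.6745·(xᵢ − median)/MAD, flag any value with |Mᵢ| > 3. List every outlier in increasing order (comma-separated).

|Mᵢ| > 3 ⇔ |xᵢ − 363.50| > 3·76.00/0.6745 = 338.03.
So outliers lie outside [25.47, 701.53].
986: M = 5.52 → outlier.
1028: M = 5.90 → outlier.

986, 1028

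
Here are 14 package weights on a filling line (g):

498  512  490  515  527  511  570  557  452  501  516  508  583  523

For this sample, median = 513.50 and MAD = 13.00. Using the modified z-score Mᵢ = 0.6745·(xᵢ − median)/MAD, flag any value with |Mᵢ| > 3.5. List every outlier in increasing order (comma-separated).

|Mᵢ| > 3.5 ⇔ |xᵢ − 513.50| > 3.5·13.00/0.6745 = 67.46.
So outliers lie outside [446.04, 580.96].
583: M = 3.61 → outlier.

583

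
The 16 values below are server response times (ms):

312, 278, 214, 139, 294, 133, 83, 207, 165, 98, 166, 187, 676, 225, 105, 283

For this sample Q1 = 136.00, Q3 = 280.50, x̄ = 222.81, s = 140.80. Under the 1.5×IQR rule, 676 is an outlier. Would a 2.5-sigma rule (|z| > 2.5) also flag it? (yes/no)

yes

z = (676 − 222.81) / 140.80 = 3.22.
|z| = 3.22 > 2.5.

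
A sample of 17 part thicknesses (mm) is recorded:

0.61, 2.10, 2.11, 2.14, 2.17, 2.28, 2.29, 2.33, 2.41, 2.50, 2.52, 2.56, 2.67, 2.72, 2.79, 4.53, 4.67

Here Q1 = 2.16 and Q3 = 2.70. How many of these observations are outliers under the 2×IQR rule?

3

IQR = 0.54; fences at 2.16 − 1.08 = 1.08 and 2.70 + 1.08 = 3.78.
Outside the cutoffs: 0.61, 4.53, 4.67.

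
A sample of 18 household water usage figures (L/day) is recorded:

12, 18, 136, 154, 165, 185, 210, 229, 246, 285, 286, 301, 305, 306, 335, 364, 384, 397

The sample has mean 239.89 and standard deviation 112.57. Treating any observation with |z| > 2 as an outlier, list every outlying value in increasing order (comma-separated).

Cutoffs at x̄ ± 2s: 239.89 ± 2·112.57 = [14.75, 465.03].
12: z = -2.02, |z| > 2 → outlier.
Every other value lies within [14.75, 465.03].

12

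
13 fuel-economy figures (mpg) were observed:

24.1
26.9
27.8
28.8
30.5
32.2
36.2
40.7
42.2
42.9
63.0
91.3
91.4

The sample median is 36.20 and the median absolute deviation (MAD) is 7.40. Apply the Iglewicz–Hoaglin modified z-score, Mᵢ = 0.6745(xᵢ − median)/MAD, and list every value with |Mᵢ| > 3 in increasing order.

91.3, 91.4

|Mᵢ| > 3 ⇔ |xᵢ − 36.20| > 3·7.40/0.6745 = 32.91.
So outliers lie outside [3.29, 69.11].
91.3: M = 5.02 → outlier.
91.4: M = 5.03 → outlier.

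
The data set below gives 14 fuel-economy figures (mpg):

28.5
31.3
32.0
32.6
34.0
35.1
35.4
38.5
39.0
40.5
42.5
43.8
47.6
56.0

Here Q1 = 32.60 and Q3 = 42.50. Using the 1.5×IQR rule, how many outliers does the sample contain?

0

IQR = 9.90; fences at 32.60 − 14.85 = 17.75 and 42.50 + 14.85 = 57.35.
Every value lies within the cutoffs.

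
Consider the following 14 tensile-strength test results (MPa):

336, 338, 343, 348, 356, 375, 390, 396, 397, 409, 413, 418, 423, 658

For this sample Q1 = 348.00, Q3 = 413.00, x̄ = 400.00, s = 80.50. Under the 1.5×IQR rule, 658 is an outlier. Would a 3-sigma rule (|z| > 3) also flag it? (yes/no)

yes

z = (658 − 400.00) / 80.50 = 3.20.
|z| = 3.20 > 3.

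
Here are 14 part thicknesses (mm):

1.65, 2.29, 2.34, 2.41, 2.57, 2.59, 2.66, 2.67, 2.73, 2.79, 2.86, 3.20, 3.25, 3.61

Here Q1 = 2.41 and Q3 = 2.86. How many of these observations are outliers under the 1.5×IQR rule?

IQR = 0.45; fences at 2.41 − 0.675 = 1.735 and 2.86 + 0.675 = 3.535.
Outside the cutoffs: 1.65, 3.61.

2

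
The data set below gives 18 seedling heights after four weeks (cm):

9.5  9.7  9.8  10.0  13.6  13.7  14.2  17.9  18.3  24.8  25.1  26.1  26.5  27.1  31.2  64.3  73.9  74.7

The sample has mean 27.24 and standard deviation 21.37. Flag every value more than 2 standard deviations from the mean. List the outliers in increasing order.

Cutoffs at x̄ ± 2s: 27.24 ± 2·21.37 = [-15.50, 69.98].
73.9: z = 2.18, |z| > 2 → outlier.
74.7: z = 2.22, |z| > 2 → outlier.
Every other value lies within [-15.50, 69.98].

73.9, 74.7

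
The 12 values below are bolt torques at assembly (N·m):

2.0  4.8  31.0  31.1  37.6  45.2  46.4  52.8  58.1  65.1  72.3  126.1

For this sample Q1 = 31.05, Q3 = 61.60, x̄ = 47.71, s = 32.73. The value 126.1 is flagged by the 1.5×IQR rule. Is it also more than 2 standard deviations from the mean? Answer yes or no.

yes

z = (126.1 − 47.71) / 32.73 = 2.40.
|z| = 2.40 > 2.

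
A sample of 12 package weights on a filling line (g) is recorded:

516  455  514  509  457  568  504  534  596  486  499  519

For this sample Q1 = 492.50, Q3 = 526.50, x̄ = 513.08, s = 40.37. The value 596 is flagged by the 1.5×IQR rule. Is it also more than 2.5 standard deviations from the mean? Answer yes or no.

no

z = (596 − 513.08) / 40.37 = 2.05.
|z| = 2.05 ≤ 2.5.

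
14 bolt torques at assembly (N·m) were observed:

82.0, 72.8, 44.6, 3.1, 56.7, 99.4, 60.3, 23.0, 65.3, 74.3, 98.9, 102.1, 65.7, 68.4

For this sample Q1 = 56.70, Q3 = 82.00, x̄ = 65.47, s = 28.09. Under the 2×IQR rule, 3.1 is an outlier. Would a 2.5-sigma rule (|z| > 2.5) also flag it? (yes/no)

no

z = (3.1 − 65.47) / 28.09 = -2.22.
|z| = 2.22 ≤ 2.5.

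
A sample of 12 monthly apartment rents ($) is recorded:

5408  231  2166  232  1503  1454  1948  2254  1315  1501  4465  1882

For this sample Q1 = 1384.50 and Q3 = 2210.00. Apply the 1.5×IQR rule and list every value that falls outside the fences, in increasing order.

IQR = Q3 − Q1 = 2210.00 − 1384.50 = 825.50.
Lower fence = Q1 − 1.5·IQR = 1384.50 − 1238.25 = 146.25.
Upper fence = Q3 + 1.5·IQR = 2210.00 + 1238.25 = 3448.25.
4465 > 3448.25 → outlier.
5408 > 3448.25 → outlier.
All remaining values lie within [146.25, 3448.25].

4465, 5408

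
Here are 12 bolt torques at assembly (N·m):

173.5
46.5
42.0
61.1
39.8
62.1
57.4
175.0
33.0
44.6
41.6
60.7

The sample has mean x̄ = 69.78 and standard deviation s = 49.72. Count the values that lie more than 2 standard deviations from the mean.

2

Cutoffs: x̄ ± 2s = [-29.66, 169.22].
Outside the cutoffs: 173.5, 175.0.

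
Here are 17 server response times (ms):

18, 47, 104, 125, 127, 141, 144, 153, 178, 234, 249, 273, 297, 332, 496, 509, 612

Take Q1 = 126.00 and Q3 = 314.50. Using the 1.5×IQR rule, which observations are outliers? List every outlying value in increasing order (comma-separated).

IQR = Q3 − Q1 = 314.50 − 126.00 = 188.50.
Lower fence = Q1 − 1.5·IQR = 126.00 − 282.75 = -156.75.
Upper fence = Q3 + 1.5·IQR = 314.50 + 282.75 = 597.25.
612 > 597.25 → outlier.
All remaining values lie within [-156.75, 597.25].

612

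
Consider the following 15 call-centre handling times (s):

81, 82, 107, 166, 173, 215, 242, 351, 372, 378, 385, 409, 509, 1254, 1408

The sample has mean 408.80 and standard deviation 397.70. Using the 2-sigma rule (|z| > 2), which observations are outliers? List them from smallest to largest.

1254, 1408

Cutoffs at x̄ ± 2s: 408.80 ± 2·397.70 = [-386.60, 1204.20].
1254: z = 2.13, |z| > 2 → outlier.
1408: z = 2.51, |z| > 2 → outlier.
Every other value lies within [-386.60, 1204.20].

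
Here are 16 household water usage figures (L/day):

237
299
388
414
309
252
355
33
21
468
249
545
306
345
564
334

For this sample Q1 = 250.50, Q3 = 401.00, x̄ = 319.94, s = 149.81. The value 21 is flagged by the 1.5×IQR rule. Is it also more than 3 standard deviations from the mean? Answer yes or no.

z = (21 − 319.94) / 149.81 = -2.00.
|z| = 2.00 ≤ 3.

no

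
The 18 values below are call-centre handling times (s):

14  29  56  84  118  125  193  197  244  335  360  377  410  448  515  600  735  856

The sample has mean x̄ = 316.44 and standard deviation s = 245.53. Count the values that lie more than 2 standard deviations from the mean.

Cutoffs: x̄ ± 2s = [-174.62, 807.50].
Outside the cutoffs: 856.

1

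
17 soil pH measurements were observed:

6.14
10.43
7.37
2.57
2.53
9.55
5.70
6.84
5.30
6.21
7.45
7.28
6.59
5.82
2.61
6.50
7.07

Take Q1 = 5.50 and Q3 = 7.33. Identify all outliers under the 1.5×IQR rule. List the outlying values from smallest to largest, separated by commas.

2.53, 2.57, 2.61, 10.43

IQR = Q3 − Q1 = 7.33 − 5.50 = 1.83.
Lower fence = Q1 − 1.5·IQR = 5.50 − 2.745 = 2.755.
Upper fence = Q3 + 1.5·IQR = 7.33 + 2.745 = 10.075.
2.53 < 2.755 → outlier.
2.57 < 2.755 → outlier.
2.61 < 2.755 → outlier.
10.43 > 10.075 → outlier.
All remaining values lie within [2.755, 10.075].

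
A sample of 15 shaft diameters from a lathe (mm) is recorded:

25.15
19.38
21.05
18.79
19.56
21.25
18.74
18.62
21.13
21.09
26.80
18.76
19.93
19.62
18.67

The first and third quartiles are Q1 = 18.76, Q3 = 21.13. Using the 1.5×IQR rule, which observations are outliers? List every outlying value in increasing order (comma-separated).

25.15, 26.80

IQR = Q3 − Q1 = 21.13 − 18.76 = 2.37.
Lower fence = Q1 − 1.5·IQR = 18.76 − 3.555 = 15.205.
Upper fence = Q3 + 1.5·IQR = 21.13 + 3.555 = 24.685.
25.15 > 24.685 → outlier.
26.80 > 24.685 → outlier.
All remaining values lie within [15.205, 24.685].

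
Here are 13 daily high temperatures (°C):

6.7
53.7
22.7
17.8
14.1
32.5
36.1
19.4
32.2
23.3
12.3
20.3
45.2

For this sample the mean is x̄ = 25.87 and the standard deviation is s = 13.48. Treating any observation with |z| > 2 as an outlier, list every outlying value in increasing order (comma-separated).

Cutoffs at x̄ ± 2s: 25.87 ± 2·13.48 = [-1.09, 52.83].
53.7: z = 2.06, |z| > 2 → outlier.
Every other value lies within [-1.09, 52.83].

53.7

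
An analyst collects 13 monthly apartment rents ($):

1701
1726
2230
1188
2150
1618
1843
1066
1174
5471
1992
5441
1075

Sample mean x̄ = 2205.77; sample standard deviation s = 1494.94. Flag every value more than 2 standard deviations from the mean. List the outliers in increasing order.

Cutoffs at x̄ ± 2s: 2205.77 ± 2·1494.94 = [-784.11, 5195.65].
5441: z = 2.16, |z| > 2 → outlier.
5471: z = 2.18, |z| > 2 → outlier.
Every other value lies within [-784.11, 5195.65].

5441, 5471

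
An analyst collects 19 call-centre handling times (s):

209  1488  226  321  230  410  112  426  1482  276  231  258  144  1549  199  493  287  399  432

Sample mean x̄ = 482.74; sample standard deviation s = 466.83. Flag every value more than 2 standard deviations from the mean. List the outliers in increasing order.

Cutoffs at x̄ ± 2s: 482.74 ± 2·466.83 = [-450.92, 1416.40].
1482: z = 2.14, |z| > 2 → outlier.
1488: z = 2.15, |z| > 2 → outlier.
1549: z = 2.28, |z| > 2 → outlier.
Every other value lies within [-450.92, 1416.40].

1482, 1488, 1549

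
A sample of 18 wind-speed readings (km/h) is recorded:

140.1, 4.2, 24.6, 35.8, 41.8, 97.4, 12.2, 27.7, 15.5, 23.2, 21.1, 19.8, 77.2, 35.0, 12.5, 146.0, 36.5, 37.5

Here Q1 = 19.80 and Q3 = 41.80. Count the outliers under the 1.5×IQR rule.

4

IQR = 22.00; fences at 19.80 − 33.00 = -13.20 and 41.80 + 33.00 = 74.80.
Outside the cutoffs: 77.2, 97.4, 140.1, 146.0.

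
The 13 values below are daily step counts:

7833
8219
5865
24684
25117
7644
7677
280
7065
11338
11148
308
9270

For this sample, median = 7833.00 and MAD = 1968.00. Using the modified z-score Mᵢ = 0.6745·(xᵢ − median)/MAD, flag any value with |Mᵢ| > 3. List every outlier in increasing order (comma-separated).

|Mᵢ| > 3 ⇔ |xᵢ − 7833.00| > 3·1968.00/0.6745 = 8753.15.
So outliers lie outside [-920.15, 16586.15].
24684: M = 5.78 → outlier.
25117: M = 5.92 → outlier.

24684, 25117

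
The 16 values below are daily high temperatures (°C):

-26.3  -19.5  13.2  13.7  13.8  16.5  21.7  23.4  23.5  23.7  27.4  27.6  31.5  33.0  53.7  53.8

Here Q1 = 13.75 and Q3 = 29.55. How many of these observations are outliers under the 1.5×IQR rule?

4

IQR = 15.80; fences at 13.75 − 23.70 = -9.95 and 29.55 + 23.70 = 53.25.
Outside the cutoffs: -26.3, -19.5, 53.7, 53.8.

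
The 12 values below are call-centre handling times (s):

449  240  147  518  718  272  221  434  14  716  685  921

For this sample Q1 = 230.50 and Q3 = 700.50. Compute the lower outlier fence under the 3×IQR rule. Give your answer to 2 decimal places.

-1179.50

IQR = Q3 − Q1 = 700.50 − 230.50 = 470.00.
Lower fence = Q1 − 3·IQR = 230.50 − 1410.00 = -1179.50.
Upper fence = Q3 + 3·IQR = 700.50 + 1410.00 = 2110.50.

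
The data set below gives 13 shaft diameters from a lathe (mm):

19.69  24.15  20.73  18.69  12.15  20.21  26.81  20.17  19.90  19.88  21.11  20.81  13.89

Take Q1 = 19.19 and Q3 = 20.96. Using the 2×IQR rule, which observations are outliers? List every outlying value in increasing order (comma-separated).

IQR = Q3 − Q1 = 20.96 − 19.19 = 1.77.
Lower fence = Q1 − 2·IQR = 19.19 − 3.54 = 15.65.
Upper fence = Q3 + 2·IQR = 20.96 + 3.54 = 24.50.
12.15 < 15.65 → outlier.
13.89 < 15.65 → outlier.
26.81 > 24.50 → outlier.
All remaining values lie within [15.65, 24.50].

12.15, 13.89, 26.81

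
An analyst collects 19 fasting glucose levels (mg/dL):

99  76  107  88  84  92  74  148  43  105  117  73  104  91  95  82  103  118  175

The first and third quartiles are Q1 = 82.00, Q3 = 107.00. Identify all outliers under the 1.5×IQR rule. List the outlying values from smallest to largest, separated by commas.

43, 148, 175

IQR = Q3 − Q1 = 107.00 − 82.00 = 25.00.
Lower fence = Q1 − 1.5·IQR = 82.00 − 37.50 = 44.50.
Upper fence = Q3 + 1.5·IQR = 107.00 + 37.50 = 144.50.
43 < 44.50 → outlier.
148 > 144.50 → outlier.
175 > 144.50 → outlier.
All remaining values lie within [44.50, 144.50].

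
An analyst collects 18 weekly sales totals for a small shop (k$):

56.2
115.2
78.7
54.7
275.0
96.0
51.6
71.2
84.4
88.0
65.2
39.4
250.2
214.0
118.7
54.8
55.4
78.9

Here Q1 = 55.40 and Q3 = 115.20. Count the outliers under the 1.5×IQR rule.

3

IQR = 59.80; fences at 55.40 − 89.70 = -34.30 and 115.20 + 89.70 = 204.90.
Outside the cutoffs: 214.0, 250.2, 275.0.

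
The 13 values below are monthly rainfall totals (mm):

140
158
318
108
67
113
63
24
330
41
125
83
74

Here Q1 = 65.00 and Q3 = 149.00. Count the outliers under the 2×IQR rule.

2

IQR = 84.00; fences at 65.00 − 168.00 = -103.00 and 149.00 + 168.00 = 317.00.
Outside the cutoffs: 318, 330.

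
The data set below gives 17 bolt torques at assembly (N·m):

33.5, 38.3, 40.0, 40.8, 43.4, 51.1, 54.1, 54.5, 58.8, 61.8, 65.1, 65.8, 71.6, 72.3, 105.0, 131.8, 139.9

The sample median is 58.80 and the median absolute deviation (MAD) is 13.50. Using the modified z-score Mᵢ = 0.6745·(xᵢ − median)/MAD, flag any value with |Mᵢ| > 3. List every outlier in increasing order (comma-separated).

|Mᵢ| > 3 ⇔ |xᵢ − 58.80| > 3·13.50/0.6745 = 60.04.
So outliers lie outside [-1.24, 118.84].
131.8: M = 3.65 → outlier.
139.9: M = 4.05 → outlier.

131.8, 139.9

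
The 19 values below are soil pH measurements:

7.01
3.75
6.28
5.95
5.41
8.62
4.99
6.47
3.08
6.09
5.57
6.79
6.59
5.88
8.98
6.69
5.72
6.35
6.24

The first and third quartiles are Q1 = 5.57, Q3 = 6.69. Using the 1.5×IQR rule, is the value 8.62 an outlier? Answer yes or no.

yes

IQR = Q3 − Q1 = 6.69 − 5.57 = 1.12.
Lower fence = Q1 − 1.5·IQR = 5.57 − 1.68 = 3.89.
Upper fence = Q3 + 1.5·IQR = 6.69 + 1.68 = 8.37.
8.62 lies above the upper fence.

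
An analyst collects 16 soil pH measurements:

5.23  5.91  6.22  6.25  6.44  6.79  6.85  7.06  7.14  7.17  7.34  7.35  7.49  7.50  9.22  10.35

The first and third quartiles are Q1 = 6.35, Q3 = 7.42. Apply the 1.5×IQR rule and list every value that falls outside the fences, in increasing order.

IQR = Q3 − Q1 = 7.42 − 6.35 = 1.07.
Lower fence = Q1 − 1.5·IQR = 6.35 − 1.605 = 4.745.
Upper fence = Q3 + 1.5·IQR = 7.42 + 1.605 = 9.025.
9.22 > 9.025 → outlier.
10.35 > 9.025 → outlier.
All remaining values lie within [4.745, 9.025].

9.22, 10.35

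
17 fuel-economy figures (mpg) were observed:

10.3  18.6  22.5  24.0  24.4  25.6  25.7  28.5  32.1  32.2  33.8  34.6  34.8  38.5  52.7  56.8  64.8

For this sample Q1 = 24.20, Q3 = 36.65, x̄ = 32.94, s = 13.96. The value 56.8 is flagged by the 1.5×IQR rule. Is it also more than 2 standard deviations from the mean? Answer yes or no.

z = (56.8 − 32.94) / 13.96 = 1.71.
|z| = 1.71 ≤ 2.

no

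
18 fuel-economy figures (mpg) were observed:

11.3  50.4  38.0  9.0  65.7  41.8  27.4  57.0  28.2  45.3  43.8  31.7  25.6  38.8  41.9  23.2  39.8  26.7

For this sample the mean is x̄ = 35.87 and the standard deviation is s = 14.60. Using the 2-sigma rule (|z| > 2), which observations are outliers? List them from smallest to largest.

65.7

Cutoffs at x̄ ± 2s: 35.87 ± 2·14.60 = [6.67, 65.07].
65.7: z = 2.04, |z| > 2 → outlier.
Every other value lies within [6.67, 65.07].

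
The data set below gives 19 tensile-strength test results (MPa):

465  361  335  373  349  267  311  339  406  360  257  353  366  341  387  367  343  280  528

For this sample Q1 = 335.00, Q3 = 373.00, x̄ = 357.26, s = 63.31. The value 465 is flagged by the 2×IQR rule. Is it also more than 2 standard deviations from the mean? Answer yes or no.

no

z = (465 − 357.26) / 63.31 = 1.70.
|z| = 1.70 ≤ 2.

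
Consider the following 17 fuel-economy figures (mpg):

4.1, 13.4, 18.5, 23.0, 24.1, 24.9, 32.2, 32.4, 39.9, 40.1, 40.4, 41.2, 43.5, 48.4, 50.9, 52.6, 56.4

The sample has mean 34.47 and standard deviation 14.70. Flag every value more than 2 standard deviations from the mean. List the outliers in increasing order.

Cutoffs at x̄ ± 2s: 34.47 ± 2·14.70 = [5.07, 63.87].
4.1: z = -2.07, |z| > 2 → outlier.
Every other value lies within [5.07, 63.87].

4.1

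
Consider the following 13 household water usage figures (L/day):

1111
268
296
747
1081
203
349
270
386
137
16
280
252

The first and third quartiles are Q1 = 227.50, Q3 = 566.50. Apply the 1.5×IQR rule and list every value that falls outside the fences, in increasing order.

1081, 1111

IQR = Q3 − Q1 = 566.50 − 227.50 = 339.00.
Lower fence = Q1 − 1.5·IQR = 227.50 − 508.50 = -281.00.
Upper fence = Q3 + 1.5·IQR = 566.50 + 508.50 = 1075.00.
1081 > 1075.00 → outlier.
1111 > 1075.00 → outlier.
All remaining values lie within [-281.00, 1075.00].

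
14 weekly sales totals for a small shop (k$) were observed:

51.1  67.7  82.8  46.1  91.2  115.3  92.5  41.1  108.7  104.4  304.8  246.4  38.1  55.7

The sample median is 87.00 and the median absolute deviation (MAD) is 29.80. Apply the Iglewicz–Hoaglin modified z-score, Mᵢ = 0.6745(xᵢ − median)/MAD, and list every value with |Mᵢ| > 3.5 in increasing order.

246.4, 304.8

|Mᵢ| > 3.5 ⇔ |xᵢ − 87.00| > 3.5·29.80/0.6745 = 154.63.
So outliers lie outside [-67.63, 241.63].
246.4: M = 3.61 → outlier.
304.8: M = 4.93 → outlier.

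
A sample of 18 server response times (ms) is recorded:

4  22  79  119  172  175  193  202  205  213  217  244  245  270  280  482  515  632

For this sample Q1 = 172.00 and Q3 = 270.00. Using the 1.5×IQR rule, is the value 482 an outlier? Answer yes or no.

yes

IQR = Q3 − Q1 = 270.00 − 172.00 = 98.00.
Lower fence = Q1 − 1.5·IQR = 172.00 − 147.00 = 25.00.
Upper fence = Q3 + 1.5·IQR = 270.00 + 147.00 = 417.00.
482 lies above the upper fence.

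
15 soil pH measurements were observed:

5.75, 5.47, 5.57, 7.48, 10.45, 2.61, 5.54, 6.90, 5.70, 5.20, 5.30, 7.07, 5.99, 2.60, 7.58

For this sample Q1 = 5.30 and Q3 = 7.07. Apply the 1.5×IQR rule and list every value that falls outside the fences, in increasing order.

2.60, 2.61, 10.45

IQR = Q3 − Q1 = 7.07 − 5.30 = 1.77.
Lower fence = Q1 − 1.5·IQR = 5.30 − 2.655 = 2.645.
Upper fence = Q3 + 1.5·IQR = 7.07 + 2.655 = 9.725.
2.60 < 2.645 → outlier.
2.61 < 2.645 → outlier.
10.45 > 9.725 → outlier.
All remaining values lie within [2.645, 9.725].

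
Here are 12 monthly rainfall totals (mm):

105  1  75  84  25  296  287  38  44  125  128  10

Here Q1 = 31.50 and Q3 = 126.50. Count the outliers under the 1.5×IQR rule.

2

IQR = 95.00; fences at 31.50 − 142.50 = -111.00 and 126.50 + 142.50 = 269.00.
Outside the cutoffs: 287, 296.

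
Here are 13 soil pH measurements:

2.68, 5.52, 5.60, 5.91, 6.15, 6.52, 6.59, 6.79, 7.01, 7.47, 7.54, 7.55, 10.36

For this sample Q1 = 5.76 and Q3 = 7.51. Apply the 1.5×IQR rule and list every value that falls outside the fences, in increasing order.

IQR = Q3 − Q1 = 7.51 − 5.76 = 1.75.
Lower fence = Q1 − 1.5·IQR = 5.76 − 2.625 = 3.135.
Upper fence = Q3 + 1.5·IQR = 7.51 + 2.625 = 10.135.
2.68 < 3.135 → outlier.
10.36 > 10.135 → outlier.
All remaining values lie within [3.135, 10.135].

2.68, 10.36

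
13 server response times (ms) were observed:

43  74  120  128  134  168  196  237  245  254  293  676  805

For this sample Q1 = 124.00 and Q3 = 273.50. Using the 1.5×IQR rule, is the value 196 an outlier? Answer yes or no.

no

IQR = Q3 − Q1 = 273.50 − 124.00 = 149.50.
Lower fence = Q1 − 1.5·IQR = 124.00 − 224.25 = -100.25.
Upper fence = Q3 + 1.5·IQR = 273.50 + 224.25 = 497.75.
196 lies within [-100.25, 497.75].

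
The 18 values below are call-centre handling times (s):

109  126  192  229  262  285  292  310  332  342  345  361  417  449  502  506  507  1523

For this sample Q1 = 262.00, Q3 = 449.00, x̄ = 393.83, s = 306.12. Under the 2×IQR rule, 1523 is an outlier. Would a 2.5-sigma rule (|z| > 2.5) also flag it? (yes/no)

z = (1523 − 393.83) / 306.12 = 3.69.
|z| = 3.69 > 2.5.

yes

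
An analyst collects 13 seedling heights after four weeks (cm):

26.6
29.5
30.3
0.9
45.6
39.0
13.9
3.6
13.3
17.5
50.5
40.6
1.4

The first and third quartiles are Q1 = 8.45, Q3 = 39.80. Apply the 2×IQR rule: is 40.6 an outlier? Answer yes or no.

IQR = Q3 − Q1 = 39.80 − 8.45 = 31.35.
Lower fence = Q1 − 2·IQR = 8.45 − 62.70 = -54.25.
Upper fence = Q3 + 2·IQR = 39.80 + 62.70 = 102.50.
40.6 lies within [-54.25, 102.50].

no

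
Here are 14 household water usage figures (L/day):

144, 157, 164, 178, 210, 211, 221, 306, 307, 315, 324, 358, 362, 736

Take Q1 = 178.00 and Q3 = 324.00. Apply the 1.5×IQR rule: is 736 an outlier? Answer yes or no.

IQR = Q3 − Q1 = 324.00 − 178.00 = 146.00.
Lower fence = Q1 − 1.5·IQR = 178.00 − 219.00 = -41.00.
Upper fence = Q3 + 1.5·IQR = 324.00 + 219.00 = 543.00.
736 lies above the upper fence.

yes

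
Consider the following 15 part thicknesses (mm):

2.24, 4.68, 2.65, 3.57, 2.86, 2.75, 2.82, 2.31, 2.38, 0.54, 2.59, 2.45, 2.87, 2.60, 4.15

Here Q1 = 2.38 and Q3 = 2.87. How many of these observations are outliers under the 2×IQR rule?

IQR = 0.49; fences at 2.38 − 0.98 = 1.40 and 2.87 + 0.98 = 3.85.
Outside the cutoffs: 0.54, 4.15, 4.68.

3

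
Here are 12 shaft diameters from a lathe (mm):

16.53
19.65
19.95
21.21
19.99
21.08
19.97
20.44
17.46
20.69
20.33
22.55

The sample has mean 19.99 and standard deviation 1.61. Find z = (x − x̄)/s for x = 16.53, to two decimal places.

-2.15

z = (16.53 − 19.99) / 1.61 = -2.15.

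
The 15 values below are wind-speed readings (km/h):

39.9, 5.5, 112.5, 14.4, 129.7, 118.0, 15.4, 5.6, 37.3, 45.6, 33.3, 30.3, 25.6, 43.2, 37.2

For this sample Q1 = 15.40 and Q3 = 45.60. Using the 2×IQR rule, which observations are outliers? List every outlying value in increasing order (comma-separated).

112.5, 118.0, 129.7

IQR = Q3 − Q1 = 45.60 − 15.40 = 30.20.
Lower fence = Q1 − 2·IQR = 15.40 − 60.40 = -45.00.
Upper fence = Q3 + 2·IQR = 45.60 + 60.40 = 106.00.
112.5 > 106.00 → outlier.
118.0 > 106.00 → outlier.
129.7 > 106.00 → outlier.
All remaining values lie within [-45.00, 106.00].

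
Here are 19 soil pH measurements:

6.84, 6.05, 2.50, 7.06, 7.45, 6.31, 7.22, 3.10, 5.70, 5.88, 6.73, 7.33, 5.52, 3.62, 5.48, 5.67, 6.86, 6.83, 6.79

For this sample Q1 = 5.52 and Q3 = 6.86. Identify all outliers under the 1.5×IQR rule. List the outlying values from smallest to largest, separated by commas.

IQR = Q3 − Q1 = 6.86 − 5.52 = 1.34.
Lower fence = Q1 − 1.5·IQR = 5.52 − 2.01 = 3.51.
Upper fence = Q3 + 1.5·IQR = 6.86 + 2.01 = 8.87.
2.50 < 3.51 → outlier.
3.10 < 3.51 → outlier.
All remaining values lie within [3.51, 8.87].

2.50, 3.10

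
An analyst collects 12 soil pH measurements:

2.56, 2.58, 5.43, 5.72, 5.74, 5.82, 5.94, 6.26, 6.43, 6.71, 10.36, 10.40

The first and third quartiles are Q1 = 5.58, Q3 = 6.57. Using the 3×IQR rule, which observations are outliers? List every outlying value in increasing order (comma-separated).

2.56, 2.58, 10.36, 10.40

IQR = Q3 − Q1 = 6.57 − 5.58 = 0.99.
Lower fence = Q1 − 3·IQR = 5.58 − 2.97 = 2.61.
Upper fence = Q3 + 3·IQR = 6.57 + 2.97 = 9.54.
2.56 < 2.61 → outlier.
2.58 < 2.61 → outlier.
10.36 > 9.54 → outlier.
10.40 > 9.54 → outlier.
All remaining values lie within [2.61, 9.54].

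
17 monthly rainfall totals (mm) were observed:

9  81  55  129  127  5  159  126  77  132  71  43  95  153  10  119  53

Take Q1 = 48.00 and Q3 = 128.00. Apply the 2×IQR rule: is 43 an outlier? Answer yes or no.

no

IQR = Q3 − Q1 = 128.00 − 48.00 = 80.00.
Lower fence = Q1 − 2·IQR = 48.00 − 160.00 = -112.00.
Upper fence = Q3 + 2·IQR = 128.00 + 160.00 = 288.00.
43 lies within [-112.00, 288.00].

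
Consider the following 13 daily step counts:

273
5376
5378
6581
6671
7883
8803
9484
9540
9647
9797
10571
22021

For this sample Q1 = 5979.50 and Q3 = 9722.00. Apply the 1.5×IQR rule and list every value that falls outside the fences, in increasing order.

273, 22021

IQR = Q3 − Q1 = 9722.00 − 5979.50 = 3742.50.
Lower fence = Q1 − 1.5·IQR = 5979.50 − 5613.75 = 365.75.
Upper fence = Q3 + 1.5·IQR = 9722.00 + 5613.75 = 15335.75.
273 < 365.75 → outlier.
22021 > 15335.75 → outlier.
All remaining values lie within [365.75, 15335.75].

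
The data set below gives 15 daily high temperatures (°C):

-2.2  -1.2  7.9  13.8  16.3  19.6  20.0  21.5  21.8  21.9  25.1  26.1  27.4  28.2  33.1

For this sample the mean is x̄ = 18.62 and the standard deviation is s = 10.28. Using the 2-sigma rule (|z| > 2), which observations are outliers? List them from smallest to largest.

Cutoffs at x̄ ± 2s: 18.62 ± 2·10.28 = [-1.94, 39.18].
-2.2: z = -2.03, |z| > 2 → outlier.
Every other value lies within [-1.94, 39.18].

-2.2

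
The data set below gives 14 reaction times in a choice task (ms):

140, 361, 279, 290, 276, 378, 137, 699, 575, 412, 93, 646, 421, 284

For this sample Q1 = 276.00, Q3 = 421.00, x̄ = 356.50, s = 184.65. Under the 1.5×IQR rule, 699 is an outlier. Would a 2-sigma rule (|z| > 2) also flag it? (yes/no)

z = (699 − 356.50) / 184.65 = 1.85.
|z| = 1.85 ≤ 2.

no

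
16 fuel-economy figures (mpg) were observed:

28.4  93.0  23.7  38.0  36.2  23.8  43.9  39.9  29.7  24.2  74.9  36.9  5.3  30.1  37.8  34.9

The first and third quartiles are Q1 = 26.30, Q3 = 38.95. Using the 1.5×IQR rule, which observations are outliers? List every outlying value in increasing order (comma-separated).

IQR = Q3 − Q1 = 38.95 − 26.30 = 12.65.
Lower fence = Q1 − 1.5·IQR = 26.30 − 18.975 = 7.325.
Upper fence = Q3 + 1.5·IQR = 38.95 + 18.975 = 57.925.
5.3 < 7.325 → outlier.
74.9 > 57.925 → outlier.
93.0 > 57.925 → outlier.
All remaining values lie within [7.325, 57.925].

5.3, 74.9, 93.0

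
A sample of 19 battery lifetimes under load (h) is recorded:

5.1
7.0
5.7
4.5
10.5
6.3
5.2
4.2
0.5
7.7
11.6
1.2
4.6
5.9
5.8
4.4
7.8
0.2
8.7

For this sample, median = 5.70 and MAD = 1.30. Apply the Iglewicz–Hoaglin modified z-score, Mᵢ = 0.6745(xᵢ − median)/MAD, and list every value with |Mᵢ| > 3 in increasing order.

11.6

|Mᵢ| > 3 ⇔ |xᵢ − 5.70| > 3·1.30/0.6745 = 5.78.
So outliers lie outside [-0.08, 11.48].
11.6: M = 3.06 → outlier.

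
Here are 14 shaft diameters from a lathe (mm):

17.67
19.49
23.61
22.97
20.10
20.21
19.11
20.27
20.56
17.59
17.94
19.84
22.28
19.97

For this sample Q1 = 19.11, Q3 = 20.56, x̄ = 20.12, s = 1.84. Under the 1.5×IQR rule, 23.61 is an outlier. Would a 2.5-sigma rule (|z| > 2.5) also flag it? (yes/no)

z = (23.61 − 20.12) / 1.84 = 1.90.
|z| = 1.90 ≤ 2.5.

no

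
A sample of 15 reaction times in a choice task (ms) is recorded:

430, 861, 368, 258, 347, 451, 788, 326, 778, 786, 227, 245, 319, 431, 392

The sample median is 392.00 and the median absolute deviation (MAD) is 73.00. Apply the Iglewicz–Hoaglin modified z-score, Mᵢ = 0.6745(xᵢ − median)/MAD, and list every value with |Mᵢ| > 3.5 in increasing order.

778, 786, 788, 861

|Mᵢ| > 3.5 ⇔ |xᵢ − 392.00| > 3.5·73.00/0.6745 = 378.80.
So outliers lie outside [13.20, 770.80].
778: M = 3.57 → outlier.
786: M = 3.64 → outlier.
788: M = 3.66 → outlier.
861: M = 4.33 → outlier.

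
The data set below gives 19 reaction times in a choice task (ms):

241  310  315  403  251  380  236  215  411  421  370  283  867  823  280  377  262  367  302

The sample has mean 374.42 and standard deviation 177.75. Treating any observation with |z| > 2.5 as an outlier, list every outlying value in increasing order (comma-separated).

Cutoffs at x̄ ± 2.5s: 374.42 ± 2.5·177.75 = [-69.955, 818.795].
823: z = 2.52, |z| > 2.5 → outlier.
867: z = 2.77, |z| > 2.5 → outlier.
Every other value lies within [-69.955, 818.795].

823, 867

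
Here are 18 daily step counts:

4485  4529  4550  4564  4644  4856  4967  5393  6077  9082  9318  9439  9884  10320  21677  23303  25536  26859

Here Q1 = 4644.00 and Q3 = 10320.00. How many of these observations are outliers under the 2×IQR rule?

4

IQR = 5676.00; fences at 4644.00 − 11352.00 = -6708.00 and 10320.00 + 11352.00 = 21672.00.
Outside the cutoffs: 21677, 23303, 25536, 26859.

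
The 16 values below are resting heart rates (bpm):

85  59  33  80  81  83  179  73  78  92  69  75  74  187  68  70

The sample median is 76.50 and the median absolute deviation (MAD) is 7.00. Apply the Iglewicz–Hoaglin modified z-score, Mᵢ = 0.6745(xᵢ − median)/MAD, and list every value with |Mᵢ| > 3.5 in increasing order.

33, 179, 187

|Mᵢ| > 3.5 ⇔ |xᵢ − 76.50| > 3.5·7.00/0.6745 = 36.32.
So outliers lie outside [40.18, 112.82].
33: M = -4.19 → outlier.
179: M = 9.88 → outlier.
187: M = 10.65 → outlier.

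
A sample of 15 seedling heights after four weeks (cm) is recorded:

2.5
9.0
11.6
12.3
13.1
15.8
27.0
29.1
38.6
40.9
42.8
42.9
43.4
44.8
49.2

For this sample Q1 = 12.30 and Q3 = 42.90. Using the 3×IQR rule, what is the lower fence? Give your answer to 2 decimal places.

IQR = Q3 − Q1 = 42.90 − 12.30 = 30.60.
Lower fence = Q1 − 3·IQR = 12.30 − 91.80 = -79.50.
Upper fence = Q3 + 3·IQR = 42.90 + 91.80 = 134.70.

-79.50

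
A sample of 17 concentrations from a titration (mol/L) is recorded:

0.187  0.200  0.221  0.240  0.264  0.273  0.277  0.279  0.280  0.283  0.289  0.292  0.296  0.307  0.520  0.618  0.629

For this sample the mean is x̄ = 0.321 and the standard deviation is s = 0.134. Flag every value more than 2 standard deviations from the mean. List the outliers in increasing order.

Cutoffs at x̄ ± 2s: 0.321 ± 2·0.134 = [0.053, 0.589].
0.618: z = 2.22, |z| > 2 → outlier.
0.629: z = 2.30, |z| > 2 → outlier.
Every other value lies within [0.053, 0.589].

0.618, 0.629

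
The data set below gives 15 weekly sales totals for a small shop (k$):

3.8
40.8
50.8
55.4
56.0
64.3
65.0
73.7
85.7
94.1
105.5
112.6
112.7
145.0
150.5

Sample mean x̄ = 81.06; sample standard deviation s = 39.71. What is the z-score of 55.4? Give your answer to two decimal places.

z = (55.4 − 81.06) / 39.71 = -0.65.

-0.65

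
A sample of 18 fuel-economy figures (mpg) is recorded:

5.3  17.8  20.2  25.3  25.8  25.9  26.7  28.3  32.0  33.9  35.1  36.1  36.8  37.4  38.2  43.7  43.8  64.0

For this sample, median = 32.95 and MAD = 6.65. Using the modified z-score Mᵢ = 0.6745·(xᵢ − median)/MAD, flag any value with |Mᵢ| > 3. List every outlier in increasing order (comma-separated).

|Mᵢ| > 3 ⇔ |xᵢ − 32.95| > 3·6.65/0.6745 = 29.58.
So outliers lie outside [3.37, 62.53].
64.0: M = 3.15 → outlier.

64.0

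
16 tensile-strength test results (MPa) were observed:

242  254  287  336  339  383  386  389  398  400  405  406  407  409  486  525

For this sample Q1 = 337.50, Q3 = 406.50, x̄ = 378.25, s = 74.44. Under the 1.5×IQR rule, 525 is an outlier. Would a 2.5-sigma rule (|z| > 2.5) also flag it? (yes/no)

no

z = (525 − 378.25) / 74.44 = 1.97.
|z| = 1.97 ≤ 2.5.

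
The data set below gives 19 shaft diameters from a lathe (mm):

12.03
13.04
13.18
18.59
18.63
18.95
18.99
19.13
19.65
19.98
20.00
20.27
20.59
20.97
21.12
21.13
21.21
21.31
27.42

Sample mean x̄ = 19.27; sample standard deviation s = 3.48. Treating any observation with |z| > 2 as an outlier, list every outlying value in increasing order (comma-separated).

12.03, 27.42

Cutoffs at x̄ ± 2s: 19.27 ± 2·3.48 = [12.31, 26.23].
12.03: z = -2.08, |z| > 2 → outlier.
27.42: z = 2.34, |z| > 2 → outlier.
Every other value lies within [12.31, 26.23].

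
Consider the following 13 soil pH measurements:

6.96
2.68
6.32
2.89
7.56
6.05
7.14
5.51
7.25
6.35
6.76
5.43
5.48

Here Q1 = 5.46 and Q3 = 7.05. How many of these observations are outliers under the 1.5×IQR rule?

IQR = 1.59; fences at 5.46 − 2.385 = 3.075 and 7.05 + 2.385 = 9.435.
Outside the cutoffs: 2.68, 2.89.

2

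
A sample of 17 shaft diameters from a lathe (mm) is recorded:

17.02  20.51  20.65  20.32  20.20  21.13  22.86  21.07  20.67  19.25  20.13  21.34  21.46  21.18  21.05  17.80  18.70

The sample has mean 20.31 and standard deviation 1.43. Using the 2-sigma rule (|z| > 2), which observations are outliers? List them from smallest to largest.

17.02

Cutoffs at x̄ ± 2s: 20.31 ± 2·1.43 = [17.45, 23.17].
17.02: z = -2.30, |z| > 2 → outlier.
Every other value lies within [17.45, 23.17].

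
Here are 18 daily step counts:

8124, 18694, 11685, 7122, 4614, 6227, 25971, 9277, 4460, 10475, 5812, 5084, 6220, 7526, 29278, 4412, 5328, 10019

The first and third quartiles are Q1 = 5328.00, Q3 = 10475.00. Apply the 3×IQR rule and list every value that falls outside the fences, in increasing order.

IQR = Q3 − Q1 = 10475.00 − 5328.00 = 5147.00.
Lower fence = Q1 − 3·IQR = 5328.00 − 15441.00 = -10113.00.
Upper fence = Q3 + 3·IQR = 10475.00 + 15441.00 = 25916.00.
25971 > 25916.00 → outlier.
29278 > 25916.00 → outlier.
All remaining values lie within [-10113.00, 25916.00].

25971, 29278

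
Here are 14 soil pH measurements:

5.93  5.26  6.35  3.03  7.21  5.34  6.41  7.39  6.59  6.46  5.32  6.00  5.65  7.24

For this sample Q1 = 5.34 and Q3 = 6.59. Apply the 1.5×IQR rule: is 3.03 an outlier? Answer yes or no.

yes

IQR = Q3 − Q1 = 6.59 − 5.34 = 1.25.
Lower fence = Q1 − 1.5·IQR = 5.34 − 1.875 = 3.465.
Upper fence = Q3 + 1.5·IQR = 6.59 + 1.875 = 8.465.
3.03 lies below the lower fence.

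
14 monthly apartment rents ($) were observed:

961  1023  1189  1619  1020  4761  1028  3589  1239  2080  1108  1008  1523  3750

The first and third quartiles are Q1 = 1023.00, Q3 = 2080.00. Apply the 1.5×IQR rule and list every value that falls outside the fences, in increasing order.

3750, 4761

IQR = Q3 − Q1 = 2080.00 − 1023.00 = 1057.00.
Lower fence = Q1 − 1.5·IQR = 1023.00 − 1585.50 = -562.50.
Upper fence = Q3 + 1.5·IQR = 2080.00 + 1585.50 = 3665.50.
3750 > 3665.50 → outlier.
4761 > 3665.50 → outlier.
All remaining values lie within [-562.50, 3665.50].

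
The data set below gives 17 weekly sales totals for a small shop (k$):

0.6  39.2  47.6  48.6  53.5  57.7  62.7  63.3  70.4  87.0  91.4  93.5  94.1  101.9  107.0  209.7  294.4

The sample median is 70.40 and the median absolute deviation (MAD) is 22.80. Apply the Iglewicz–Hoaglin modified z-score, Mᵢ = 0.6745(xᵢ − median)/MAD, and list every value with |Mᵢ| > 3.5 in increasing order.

|Mᵢ| > 3.5 ⇔ |xᵢ − 70.40| > 3.5·22.80/0.6745 = 118.31.
So outliers lie outside [-47.91, 188.71].
209.7: M = 4.12 → outlier.
294.4: M = 6.63 → outlier.

209.7, 294.4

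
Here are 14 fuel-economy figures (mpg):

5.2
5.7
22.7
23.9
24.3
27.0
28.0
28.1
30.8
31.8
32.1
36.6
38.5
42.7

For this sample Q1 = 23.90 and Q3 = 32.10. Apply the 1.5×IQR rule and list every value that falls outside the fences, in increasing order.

5.2, 5.7

IQR = Q3 − Q1 = 32.10 − 23.90 = 8.20.
Lower fence = Q1 − 1.5·IQR = 23.90 − 12.30 = 11.60.
Upper fence = Q3 + 1.5·IQR = 32.10 + 12.30 = 44.40.
5.2 < 11.60 → outlier.
5.7 < 11.60 → outlier.
All remaining values lie within [11.60, 44.40].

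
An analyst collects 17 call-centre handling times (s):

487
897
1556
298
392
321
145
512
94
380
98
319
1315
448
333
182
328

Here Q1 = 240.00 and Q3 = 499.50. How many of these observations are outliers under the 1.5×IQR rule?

3

IQR = 259.50; fences at 240.00 − 389.25 = -149.25 and 499.50 + 389.25 = 888.75.
Outside the cutoffs: 897, 1315, 1556.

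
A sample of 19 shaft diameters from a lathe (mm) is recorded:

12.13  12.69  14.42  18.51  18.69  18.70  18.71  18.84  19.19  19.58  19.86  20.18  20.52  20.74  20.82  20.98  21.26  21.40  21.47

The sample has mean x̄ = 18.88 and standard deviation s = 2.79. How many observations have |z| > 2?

2

Cutoffs: x̄ ± 2s = [13.30, 24.46].
Outside the cutoffs: 12.13, 12.69.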